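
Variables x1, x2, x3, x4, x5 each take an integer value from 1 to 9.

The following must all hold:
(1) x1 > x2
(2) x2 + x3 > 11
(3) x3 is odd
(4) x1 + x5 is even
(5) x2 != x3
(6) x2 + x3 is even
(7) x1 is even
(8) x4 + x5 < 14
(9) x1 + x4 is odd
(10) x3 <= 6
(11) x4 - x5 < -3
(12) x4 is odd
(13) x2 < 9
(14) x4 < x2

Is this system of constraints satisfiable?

One satisfying assignment is x1 = 8, x2 = 7, x3 = 5, x4 = 3, x5 = 8.
For the less obvious constraints — constraint 2: x2 + x3 = 12; constraint 8: x4 + x5 = 11 — and the others hold by inspection.

Satisfiable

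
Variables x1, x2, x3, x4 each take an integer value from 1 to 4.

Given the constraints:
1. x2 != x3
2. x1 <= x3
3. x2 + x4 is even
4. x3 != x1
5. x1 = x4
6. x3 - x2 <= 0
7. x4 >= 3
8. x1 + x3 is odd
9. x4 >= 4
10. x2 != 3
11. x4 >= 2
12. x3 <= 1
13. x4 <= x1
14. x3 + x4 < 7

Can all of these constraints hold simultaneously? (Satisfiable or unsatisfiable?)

Unsatisfiable

From constraints 9 and 13: x1 ≥ x4 and x4 ≥ 4, so x1 ≥ 4. From constraints 2 and 12: x1 ≤ x3 and x3 ≤ 1, so x1 ≤ 1. But 1 < 4, so no value of x1 works.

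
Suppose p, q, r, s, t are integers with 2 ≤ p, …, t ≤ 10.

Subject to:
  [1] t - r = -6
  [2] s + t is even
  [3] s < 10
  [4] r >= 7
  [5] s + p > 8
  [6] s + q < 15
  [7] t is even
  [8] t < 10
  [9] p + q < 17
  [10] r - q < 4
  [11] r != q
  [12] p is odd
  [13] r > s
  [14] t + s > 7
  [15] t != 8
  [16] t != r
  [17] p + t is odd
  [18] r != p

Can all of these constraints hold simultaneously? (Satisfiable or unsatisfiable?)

One satisfying assignment is p = 5, q = 9, r = 10, s = 4, t = 4.
For the less obvious constraints — constraint 1: t - r = -6; constraint 5: s + p = 9; constraint 6: s + q = 13 — and the others hold by inspection.

Satisfiable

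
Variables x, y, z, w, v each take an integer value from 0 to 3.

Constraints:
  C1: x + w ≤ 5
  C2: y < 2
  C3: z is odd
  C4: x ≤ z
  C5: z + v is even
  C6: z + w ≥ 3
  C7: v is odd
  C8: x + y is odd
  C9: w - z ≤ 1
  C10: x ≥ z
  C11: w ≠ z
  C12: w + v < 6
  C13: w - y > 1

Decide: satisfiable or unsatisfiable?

Setting (x, y, z, w, v) = (1, 0, 1, 2, 1) satisfies everything: constraint 1: x + w = 3; constraint 6: z + w = 3; constraint 9: w - z = 1, and the others follow.

Satisfiable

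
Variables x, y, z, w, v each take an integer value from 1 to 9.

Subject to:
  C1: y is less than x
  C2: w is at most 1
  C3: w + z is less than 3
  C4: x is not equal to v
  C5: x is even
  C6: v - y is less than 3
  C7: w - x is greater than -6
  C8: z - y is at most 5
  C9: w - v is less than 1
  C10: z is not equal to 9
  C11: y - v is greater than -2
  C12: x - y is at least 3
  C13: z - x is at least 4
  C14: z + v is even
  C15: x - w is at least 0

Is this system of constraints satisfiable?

Constraints 8, 12, and 13 give z − x ≥ 4, x − y ≥ 3, y − z ≥ -5.
Adding all 3 inequalities: the left sides telescope to 0, and the right sides sum to 4 + 3 + (-5) = 2. So 0 ≥ 2, which is false.

Unsatisfiable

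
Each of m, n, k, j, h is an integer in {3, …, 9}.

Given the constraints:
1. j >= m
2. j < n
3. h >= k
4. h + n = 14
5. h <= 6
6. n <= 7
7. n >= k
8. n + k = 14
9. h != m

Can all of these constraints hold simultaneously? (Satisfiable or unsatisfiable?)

Unsatisfiable

From constraint 6: n ≤ 7. From constraints 3 and 5: k ≤ h ≤ 6. Hence n + k ≤ 13. But constraint 8 requires n + k = 14, and 14 > 13. Contradiction.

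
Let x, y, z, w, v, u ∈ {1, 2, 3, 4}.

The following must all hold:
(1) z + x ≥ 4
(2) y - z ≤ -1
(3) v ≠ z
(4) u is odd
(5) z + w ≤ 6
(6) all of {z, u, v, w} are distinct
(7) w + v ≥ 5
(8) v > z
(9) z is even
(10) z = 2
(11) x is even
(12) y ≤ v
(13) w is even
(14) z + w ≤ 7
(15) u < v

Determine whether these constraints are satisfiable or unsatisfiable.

Satisfiable

Take x = 2, y = 1, z = 2, w = 4, v = 3, u = 1. Then constraint 1: z + x = 4; constraint 2: y - z = -1, and every other listed constraint is also met.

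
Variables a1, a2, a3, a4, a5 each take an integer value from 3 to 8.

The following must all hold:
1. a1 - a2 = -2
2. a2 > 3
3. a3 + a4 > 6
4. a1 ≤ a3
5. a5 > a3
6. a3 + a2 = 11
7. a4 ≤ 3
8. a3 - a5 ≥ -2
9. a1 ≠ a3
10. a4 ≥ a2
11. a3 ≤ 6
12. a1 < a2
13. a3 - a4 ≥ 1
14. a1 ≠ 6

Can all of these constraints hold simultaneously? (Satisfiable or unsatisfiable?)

Unsatisfiable

From constraint 11: a3 ≤ 6. From constraints 7 and 10: a2 ≤ a4 ≤ 3. Hence a3 + a2 ≤ 9. But constraint 6 requires a3 + a2 = 11, and 11 > 9. Contradiction.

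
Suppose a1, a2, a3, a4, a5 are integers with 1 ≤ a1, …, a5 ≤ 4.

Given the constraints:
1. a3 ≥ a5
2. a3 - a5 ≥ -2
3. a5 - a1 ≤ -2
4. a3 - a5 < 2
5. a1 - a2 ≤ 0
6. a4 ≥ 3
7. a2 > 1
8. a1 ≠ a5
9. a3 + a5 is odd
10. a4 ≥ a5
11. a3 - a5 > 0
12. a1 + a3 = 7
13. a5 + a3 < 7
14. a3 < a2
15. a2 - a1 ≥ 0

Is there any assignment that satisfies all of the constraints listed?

Try a1 = 4, a2 = 4, a3 = 3, a4 = 4, a5 = 2.
Check constraint 2: a3 - a5 = 1; constraint 3: a5 - a1 = -2; constraint 4: a3 - a5 = 1. The remaining constraints are straightforward to verify.

Satisfiable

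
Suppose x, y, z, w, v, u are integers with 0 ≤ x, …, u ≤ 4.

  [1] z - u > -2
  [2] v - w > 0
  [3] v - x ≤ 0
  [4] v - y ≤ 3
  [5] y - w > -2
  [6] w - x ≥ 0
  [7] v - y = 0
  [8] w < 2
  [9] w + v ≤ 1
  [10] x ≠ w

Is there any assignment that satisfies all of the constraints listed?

Unsatisfiable

Constraints 2, 3, and 6 give v ≤ x, x ≤ w, w < v. Chaining: v ≤ x ≤ w < v, which forces v < v — impossible.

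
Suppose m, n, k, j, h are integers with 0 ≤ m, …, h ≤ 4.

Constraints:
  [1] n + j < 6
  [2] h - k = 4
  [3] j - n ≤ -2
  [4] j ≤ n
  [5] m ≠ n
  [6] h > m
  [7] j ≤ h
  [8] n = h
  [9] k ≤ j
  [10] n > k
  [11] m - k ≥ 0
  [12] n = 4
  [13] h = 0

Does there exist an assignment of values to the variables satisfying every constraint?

Constraint 12 fixes n = 4 and constraint 13 fixes h = 0, but constraint 8 requires n = h. Since 4 ≠ 0, contradiction.

Unsatisfiable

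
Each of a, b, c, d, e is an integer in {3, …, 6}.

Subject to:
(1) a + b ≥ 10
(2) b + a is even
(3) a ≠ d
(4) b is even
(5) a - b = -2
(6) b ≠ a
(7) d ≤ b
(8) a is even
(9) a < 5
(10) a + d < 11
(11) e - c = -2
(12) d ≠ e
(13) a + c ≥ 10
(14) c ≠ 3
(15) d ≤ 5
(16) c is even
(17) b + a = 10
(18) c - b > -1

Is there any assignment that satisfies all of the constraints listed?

Satisfiable

Take a = 4, b = 6, c = 6, d = 5, e = 4. Then constraint 1: a + b = 10; constraint 5: a - b = -2; constraint 10: a + d = 9, and every other listed constraint is also met.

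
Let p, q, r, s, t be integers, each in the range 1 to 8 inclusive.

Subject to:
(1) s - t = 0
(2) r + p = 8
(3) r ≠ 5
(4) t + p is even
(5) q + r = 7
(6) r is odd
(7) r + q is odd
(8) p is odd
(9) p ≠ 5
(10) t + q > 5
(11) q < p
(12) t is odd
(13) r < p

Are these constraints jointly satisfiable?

The assignment p = 7, q = 6, r = 1, s = 1, t = 1 works:
  constraint 1 holds since s - t = 0.
  constraint 2 holds since r + p = 8.
The rest check out directly.

Satisfiable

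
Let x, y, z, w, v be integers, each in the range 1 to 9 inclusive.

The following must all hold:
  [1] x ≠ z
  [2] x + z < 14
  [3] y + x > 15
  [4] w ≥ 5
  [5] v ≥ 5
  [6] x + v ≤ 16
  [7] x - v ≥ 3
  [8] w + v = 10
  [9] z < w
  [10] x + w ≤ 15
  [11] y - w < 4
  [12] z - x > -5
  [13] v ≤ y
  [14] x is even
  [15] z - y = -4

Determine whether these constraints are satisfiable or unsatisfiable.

Satisfiable

One satisfying assignment is x = 8, y = 8, z = 4, w = 5, v = 5.
For the less obvious constraints — constraint 2: x + z = 12; constraint 3: y + x = 16 — and the others hold by inspection.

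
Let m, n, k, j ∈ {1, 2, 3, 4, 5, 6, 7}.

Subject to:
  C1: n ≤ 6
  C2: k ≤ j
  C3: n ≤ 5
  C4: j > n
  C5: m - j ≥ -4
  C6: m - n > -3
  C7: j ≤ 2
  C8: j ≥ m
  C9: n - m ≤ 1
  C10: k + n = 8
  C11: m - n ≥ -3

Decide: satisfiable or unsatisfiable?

From constraints 2 and 7: k ≤ j ≤ 2. From constraint 3: n ≤ 5. Hence k + n ≤ 7. But constraint 10 requires k + n = 8, and 8 > 7. Contradiction.

Unsatisfiable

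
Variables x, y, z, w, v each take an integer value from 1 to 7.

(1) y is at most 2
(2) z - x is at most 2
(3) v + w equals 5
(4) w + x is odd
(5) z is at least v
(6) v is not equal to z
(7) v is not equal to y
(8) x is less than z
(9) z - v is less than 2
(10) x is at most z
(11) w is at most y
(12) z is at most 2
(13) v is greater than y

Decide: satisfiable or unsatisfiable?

From constraints 5 and 12: v ≤ z ≤ 2. From constraints 1 and 11: w ≤ y ≤ 2. Hence v + w ≤ 4. But constraint 3 requires v + w = 5, and 5 > 4. Contradiction.

Unsatisfiable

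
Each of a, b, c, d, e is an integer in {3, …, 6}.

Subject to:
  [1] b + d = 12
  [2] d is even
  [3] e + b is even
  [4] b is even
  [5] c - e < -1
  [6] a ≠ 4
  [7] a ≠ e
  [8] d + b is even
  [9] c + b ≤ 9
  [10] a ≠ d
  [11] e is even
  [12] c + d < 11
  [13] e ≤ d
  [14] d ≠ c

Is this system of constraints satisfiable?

Satisfiable

Try a = 3, b = 6, c = 3, d = 6, e = 6.
Check constraint 1: b + d = 12; constraint 5: c - e = -3. The remaining constraints are straightforward to verify.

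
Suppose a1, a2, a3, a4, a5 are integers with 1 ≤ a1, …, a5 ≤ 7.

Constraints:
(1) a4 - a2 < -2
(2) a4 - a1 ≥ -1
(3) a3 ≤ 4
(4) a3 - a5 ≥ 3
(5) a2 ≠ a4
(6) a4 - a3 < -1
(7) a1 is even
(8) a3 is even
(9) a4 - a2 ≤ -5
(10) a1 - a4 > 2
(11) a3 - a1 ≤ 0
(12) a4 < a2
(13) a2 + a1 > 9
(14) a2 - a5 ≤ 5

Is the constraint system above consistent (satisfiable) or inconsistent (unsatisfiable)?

Unsatisfiable

Constraints 2, 4, 9, 11, and 14 give a1 − a3 ≥ 0, a3 − a5 ≥ 3, a5 − a2 ≥ -5, a2 − a4 ≥ 5, a4 − a1 ≥ -1.
Adding all 5 inequalities: the left sides telescope to 0, and the right sides sum to 0 + 3 + (-5) + 5 + (-1) = 2. So 0 ≥ 2, which is false.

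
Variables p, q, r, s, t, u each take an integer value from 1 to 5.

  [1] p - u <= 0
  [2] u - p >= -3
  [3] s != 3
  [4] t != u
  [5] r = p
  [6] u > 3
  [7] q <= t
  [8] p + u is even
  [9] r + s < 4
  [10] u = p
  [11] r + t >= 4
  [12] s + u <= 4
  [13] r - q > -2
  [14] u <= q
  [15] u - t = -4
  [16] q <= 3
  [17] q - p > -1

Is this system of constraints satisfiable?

From constraint 6: u ≥ 4. From constraints 14 and 16: u ≤ q and q ≤ 3, so u ≤ 3. But 3 < 4, so no value of u works.

Unsatisfiable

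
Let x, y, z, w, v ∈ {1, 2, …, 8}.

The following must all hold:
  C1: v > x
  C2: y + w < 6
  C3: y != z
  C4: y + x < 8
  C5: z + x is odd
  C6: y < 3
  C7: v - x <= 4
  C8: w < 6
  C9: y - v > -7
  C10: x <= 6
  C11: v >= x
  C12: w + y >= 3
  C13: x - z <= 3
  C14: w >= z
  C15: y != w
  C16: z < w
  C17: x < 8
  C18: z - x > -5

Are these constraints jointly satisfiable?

Satisfiable

Try x = 5, y = 1, z = 2, w = 3, v = 7.
Check constraint 2: y + w = 4; constraint 4: y + x = 6. The remaining constraints are straightforward to verify.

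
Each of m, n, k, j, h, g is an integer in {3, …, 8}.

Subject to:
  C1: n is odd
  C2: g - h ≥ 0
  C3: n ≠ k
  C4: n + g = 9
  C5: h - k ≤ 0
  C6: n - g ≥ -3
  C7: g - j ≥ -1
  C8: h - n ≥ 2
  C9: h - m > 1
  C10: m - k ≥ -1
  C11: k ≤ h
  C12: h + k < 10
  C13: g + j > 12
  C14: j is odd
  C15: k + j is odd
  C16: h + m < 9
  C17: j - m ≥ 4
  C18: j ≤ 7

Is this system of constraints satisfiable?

Unsatisfiable

Constraints 5, 6, 7, 8, 10, and 17 give h − n ≥ 2, n − g ≥ -3, g − j ≥ -1, j − m ≥ 4, m − k ≥ -1, k − h ≥ 0.
Adding all 6 inequalities: the left sides telescope to 0, and the right sides sum to 2 + (-3) + (-1) + 4 + (-1) + 0 = 1. So 0 ≥ 1, which is false.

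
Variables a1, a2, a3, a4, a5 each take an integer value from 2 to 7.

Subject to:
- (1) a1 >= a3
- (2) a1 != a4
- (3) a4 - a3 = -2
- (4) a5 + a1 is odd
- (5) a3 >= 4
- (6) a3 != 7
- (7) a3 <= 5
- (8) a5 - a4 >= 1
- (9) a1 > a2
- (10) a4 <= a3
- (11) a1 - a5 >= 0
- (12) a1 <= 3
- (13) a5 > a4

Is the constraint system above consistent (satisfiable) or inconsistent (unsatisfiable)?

From constraints 1 and 5: a1 ≥ a3 and a3 ≥ 4, so a1 ≥ 4. From constraint 12: a1 ≤ 3. But 3 < 4, so no value of a1 works.

Unsatisfiable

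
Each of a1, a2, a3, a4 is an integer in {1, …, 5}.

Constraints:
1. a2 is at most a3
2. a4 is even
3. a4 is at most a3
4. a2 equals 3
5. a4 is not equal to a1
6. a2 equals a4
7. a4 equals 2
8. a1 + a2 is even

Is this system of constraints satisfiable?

Constraint 4 fixes a2 = 3 and constraint 7 fixes a4 = 2, but constraint 6 requires a2 = a4. Since 3 ≠ 2, contradiction.

Unsatisfiable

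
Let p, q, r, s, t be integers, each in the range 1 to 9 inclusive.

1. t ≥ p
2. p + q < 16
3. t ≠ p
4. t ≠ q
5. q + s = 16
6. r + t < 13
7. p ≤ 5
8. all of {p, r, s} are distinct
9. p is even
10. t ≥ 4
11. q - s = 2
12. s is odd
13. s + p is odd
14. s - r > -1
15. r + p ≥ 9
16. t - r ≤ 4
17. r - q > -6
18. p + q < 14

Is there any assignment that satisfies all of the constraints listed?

The assignment p = 4, q = 9, r = 5, s = 7, t = 7 works:
  constraint 2 holds since p + q = 13.
  constraint 5 holds since q + s = 16.
The rest check out directly.

Satisfiable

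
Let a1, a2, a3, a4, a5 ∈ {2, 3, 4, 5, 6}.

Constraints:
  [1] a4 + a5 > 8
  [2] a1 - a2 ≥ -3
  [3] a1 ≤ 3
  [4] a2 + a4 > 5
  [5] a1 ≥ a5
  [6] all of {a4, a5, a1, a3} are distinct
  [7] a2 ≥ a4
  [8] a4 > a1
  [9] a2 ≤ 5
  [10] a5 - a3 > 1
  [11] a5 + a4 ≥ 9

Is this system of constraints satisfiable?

Unsatisfiable

From constraints 3 and 5: a5 ≤ a1 ≤ 3. From constraints 7 and 9: a4 ≤ a2 ≤ 5. Hence a5 + a4 ≤ 8. But constraint 11 requires a5 + a4 ≥ 9, and 9 > 8. Contradiction.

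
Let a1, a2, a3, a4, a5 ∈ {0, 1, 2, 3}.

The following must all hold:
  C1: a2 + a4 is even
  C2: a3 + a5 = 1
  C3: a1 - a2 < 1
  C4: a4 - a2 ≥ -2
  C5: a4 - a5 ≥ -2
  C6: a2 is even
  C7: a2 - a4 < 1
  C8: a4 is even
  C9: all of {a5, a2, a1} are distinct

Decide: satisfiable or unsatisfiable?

The assignment a1 = 0, a2 = 2, a3 = 0, a4 = 2, a5 = 1 works:
  constraint 2 holds since a3 + a5 = 1.
  constraint 3 holds since a1 - a2 = -2.
The rest check out directly.

Satisfiable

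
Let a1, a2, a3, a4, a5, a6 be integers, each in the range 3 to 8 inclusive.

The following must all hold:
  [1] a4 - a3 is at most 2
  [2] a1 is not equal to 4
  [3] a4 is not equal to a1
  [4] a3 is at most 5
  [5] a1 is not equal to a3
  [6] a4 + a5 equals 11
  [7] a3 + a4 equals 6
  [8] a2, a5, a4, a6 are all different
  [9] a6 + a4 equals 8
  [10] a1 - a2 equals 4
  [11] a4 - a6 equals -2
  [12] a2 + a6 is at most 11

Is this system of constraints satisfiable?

Satisfiable

One satisfying assignment is a1 = 8, a2 = 4, a3 = 3, a4 = 3, a5 = 8, a6 = 5.
For the less obvious constraints — constraint 1: a4 - a3 = 0; constraint 6: a4 + a5 = 11; constraint 7: a3 + a4 = 6 — and the others hold by inspection.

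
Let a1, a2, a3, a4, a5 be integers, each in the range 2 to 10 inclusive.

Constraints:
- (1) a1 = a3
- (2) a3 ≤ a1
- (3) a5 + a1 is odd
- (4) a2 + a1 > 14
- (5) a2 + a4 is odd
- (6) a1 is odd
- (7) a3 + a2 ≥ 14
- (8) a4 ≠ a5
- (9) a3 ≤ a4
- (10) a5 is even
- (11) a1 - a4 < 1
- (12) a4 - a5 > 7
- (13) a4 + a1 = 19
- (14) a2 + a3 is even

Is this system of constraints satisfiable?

Setting (a1, a2, a3, a4, a5) = (9, 7, 9, 10, 2) satisfies everything: constraint 4: a2 + a1 = 16; constraint 7: a3 + a2 = 16; constraint 11: a1 - a4 = -1, and the others follow.

Satisfiable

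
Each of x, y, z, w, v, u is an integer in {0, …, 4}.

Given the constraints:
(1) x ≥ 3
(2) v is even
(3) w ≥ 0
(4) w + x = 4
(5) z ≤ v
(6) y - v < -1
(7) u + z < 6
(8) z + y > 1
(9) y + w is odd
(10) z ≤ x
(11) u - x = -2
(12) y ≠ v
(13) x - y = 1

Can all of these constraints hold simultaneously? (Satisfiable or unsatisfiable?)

One satisfying assignment is x = 3, y = 2, z = 2, w = 1, v = 4, u = 1.
For the less obvious constraints — constraint 4: w + x = 4; constraint 6: y - v = -2 — and the others hold by inspection.

Satisfiable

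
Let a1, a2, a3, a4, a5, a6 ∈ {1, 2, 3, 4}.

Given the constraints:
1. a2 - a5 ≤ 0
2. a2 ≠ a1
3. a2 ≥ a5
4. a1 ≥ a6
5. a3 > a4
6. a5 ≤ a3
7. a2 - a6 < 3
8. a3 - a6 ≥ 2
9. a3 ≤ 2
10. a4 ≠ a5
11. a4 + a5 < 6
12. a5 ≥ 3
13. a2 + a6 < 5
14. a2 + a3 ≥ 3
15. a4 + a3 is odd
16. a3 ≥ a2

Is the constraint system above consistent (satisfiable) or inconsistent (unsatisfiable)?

Unsatisfiable

From constraints 3 and 12: a2 ≥ a5 and a5 ≥ 3, so a2 ≥ 3. From constraints 9 and 16: a2 ≤ a3 and a3 ≤ 2, so a2 ≤ 2. But 2 < 3, so no value of a2 works.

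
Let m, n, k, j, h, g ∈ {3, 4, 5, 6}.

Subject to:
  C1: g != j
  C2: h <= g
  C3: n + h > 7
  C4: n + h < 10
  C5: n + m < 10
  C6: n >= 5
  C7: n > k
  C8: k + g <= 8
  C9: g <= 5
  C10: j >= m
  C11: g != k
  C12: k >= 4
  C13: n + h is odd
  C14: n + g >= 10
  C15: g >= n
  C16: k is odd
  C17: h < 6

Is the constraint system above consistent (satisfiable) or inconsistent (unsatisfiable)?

From constraint 12: k ≥ 4. From constraints 6 and 15: g ≥ n ≥ 5. Hence k + g ≥ 9. But constraint 8 requires k + g ≤ 8, and 8 < 9. Contradiction.

Unsatisfiable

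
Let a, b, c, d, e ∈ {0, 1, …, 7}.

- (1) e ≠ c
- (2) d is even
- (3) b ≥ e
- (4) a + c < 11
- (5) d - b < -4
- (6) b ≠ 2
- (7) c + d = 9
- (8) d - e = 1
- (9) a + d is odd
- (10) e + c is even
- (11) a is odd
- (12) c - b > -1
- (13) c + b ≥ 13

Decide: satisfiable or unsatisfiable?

Satisfiable

Take a = 1, b = 7, c = 7, d = 2, e = 1. Then constraint 4: a + c = 8; constraint 5: d - b = -5, and every other listed constraint is also met.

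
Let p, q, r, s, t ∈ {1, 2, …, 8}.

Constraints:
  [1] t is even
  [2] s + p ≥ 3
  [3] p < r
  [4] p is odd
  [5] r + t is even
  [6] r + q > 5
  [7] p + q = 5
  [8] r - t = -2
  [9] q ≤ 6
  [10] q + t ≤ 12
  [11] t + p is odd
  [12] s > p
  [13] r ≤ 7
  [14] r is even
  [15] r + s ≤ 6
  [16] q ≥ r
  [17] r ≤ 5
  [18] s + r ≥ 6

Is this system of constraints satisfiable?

Satisfiable

Try p = 1, q = 4, r = 4, s = 2, t = 6.
Check constraint 2: s + p = 3; constraint 6: r + q = 8; constraint 7: p + q = 5. The remaining constraints are straightforward to verify.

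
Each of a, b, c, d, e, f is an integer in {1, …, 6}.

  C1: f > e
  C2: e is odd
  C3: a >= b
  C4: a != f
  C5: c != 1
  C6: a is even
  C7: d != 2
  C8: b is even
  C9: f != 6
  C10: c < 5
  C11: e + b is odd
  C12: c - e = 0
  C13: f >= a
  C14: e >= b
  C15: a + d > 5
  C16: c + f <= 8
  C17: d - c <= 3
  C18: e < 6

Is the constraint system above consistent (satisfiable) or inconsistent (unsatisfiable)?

Satisfiable

The assignment a = 2, b = 2, c = 3, d = 5, e = 3, f = 5 works:
  constraint 12 holds since c - e = 0.
  constraint 15 holds since a + d = 7.
The rest check out directly.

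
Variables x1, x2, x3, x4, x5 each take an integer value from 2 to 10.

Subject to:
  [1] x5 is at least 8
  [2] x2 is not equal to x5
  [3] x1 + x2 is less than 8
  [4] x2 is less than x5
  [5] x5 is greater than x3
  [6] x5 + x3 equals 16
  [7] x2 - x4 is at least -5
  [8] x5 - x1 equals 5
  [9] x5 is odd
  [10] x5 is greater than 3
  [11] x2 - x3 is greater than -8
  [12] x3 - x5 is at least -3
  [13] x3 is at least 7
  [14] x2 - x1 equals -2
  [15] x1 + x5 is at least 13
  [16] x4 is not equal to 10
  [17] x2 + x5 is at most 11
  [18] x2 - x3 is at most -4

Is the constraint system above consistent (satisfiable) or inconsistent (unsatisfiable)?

Try x1 = 4, x2 = 2, x3 = 7, x4 = 6, x5 = 9.
Check constraint 3: x1 + x2 = 6; constraint 6: x5 + x3 = 16; constraint 7: x2 - x4 = -4. The remaining constraints are straightforward to verify.

Satisfiable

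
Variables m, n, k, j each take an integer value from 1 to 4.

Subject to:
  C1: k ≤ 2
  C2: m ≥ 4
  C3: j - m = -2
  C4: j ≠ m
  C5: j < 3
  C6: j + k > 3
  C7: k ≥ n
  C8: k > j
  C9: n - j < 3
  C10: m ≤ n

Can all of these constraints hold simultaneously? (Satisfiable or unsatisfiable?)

From constraints 2 and 10: n ≥ m and m ≥ 4, so n ≥ 4. From constraints 1 and 7: n ≤ k and k ≤ 2, so n ≤ 2. But 2 < 4, so no value of n works.

Unsatisfiable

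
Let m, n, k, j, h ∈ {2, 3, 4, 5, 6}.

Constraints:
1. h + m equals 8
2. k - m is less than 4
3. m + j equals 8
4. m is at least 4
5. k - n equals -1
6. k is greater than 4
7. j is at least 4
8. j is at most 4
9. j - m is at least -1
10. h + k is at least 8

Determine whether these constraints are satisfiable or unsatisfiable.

Take m = 4, n = 6, k = 5, j = 4, h = 4. Then constraint 1: h + m = 8; constraint 2: k - m = 1, and every other listed constraint is also met.

Satisfiable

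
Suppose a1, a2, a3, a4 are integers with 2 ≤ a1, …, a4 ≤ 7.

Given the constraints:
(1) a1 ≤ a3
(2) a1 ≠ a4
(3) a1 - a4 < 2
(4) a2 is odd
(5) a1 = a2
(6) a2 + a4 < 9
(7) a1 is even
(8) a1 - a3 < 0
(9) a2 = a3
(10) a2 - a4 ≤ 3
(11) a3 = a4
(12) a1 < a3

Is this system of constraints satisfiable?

From constraints 5, 9, and 11, a1 = a2 = a3 = a4, so a1 = a4. But constraint 2 says a1 ≠ a4. Contradiction.

Unsatisfiable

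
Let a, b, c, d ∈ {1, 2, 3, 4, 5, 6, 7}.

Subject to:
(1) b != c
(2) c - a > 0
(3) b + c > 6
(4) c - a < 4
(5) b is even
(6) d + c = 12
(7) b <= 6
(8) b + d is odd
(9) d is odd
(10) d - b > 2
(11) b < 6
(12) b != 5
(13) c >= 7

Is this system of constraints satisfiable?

Satisfiable

One satisfying assignment is a = 4, b = 2, c = 7, d = 5.
For the less obvious constraints — constraint 2: c - a = 3; constraint 3: b + c = 9 — and the others hold by inspection.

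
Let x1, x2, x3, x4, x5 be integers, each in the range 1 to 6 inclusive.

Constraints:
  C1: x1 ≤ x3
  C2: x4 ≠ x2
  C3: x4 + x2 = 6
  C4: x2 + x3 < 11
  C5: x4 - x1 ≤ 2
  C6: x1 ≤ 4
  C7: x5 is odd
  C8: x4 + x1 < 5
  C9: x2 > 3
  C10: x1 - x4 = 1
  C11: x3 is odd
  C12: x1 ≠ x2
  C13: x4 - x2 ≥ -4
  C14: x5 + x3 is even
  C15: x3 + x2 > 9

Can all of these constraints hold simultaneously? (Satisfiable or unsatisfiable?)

Satisfiable

The assignment x1 = 2, x2 = 5, x3 = 5, x4 = 1, x5 = 1 works:
  constraint 3 holds since x4 + x2 = 6.
  constraint 4 holds since x2 + x3 = 10.
  constraint 5 holds since x4 - x1 = -1.
The rest check out directly.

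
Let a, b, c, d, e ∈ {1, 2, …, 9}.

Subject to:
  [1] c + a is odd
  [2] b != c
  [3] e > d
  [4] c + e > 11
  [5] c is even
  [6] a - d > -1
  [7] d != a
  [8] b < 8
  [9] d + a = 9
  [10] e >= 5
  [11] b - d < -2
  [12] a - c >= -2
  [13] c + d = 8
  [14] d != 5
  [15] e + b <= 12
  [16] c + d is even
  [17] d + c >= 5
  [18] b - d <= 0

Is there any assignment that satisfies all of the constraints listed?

The assignment a = 5, b = 1, c = 4, d = 4, e = 8 works:
  constraint 4 holds since c + e = 12.
  constraint 6 holds since a - d = 1.
The rest check out directly.

Satisfiable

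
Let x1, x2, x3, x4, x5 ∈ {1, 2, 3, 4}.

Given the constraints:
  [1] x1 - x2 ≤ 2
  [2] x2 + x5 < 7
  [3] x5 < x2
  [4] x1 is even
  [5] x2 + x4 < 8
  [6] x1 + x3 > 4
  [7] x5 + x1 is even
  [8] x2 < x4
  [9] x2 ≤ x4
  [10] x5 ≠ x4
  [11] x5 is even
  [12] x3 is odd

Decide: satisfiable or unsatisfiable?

Try x1 = 2, x2 = 3, x3 = 3, x4 = 4, x5 = 2.
Check constraint 1: x1 - x2 = -1; constraint 2: x2 + x5 = 5. The remaining constraints are straightforward to verify.

Satisfiable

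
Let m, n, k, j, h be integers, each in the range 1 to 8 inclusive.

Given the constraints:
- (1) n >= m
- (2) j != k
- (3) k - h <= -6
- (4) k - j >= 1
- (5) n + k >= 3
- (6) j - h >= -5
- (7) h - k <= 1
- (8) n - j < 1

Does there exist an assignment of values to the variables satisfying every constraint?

Constraints 3, 4, and 6 give h − k ≥ 6, k − j ≥ 1, j − h ≥ -5.
Adding all 3 inequalities: the left sides telescope to 0, and the right sides sum to 6 + 1 + (-5) = 2. So 0 ≥ 2, which is false.

Unsatisfiable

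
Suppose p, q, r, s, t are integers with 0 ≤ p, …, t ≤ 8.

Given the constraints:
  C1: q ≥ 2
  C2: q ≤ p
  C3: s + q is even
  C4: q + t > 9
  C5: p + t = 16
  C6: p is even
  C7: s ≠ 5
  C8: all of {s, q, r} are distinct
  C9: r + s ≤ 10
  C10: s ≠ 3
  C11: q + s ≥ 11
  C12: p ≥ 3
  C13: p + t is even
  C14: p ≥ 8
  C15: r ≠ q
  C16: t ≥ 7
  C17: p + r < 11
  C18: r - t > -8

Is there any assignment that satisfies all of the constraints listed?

The assignment p = 8, q = 4, r = 2, s = 8, t = 8 works:
  constraint 4 holds since q + t = 12.
  constraint 5 holds since p + t = 16.
  constraint 9 holds since r + s = 10.
The rest check out directly.

Satisfiable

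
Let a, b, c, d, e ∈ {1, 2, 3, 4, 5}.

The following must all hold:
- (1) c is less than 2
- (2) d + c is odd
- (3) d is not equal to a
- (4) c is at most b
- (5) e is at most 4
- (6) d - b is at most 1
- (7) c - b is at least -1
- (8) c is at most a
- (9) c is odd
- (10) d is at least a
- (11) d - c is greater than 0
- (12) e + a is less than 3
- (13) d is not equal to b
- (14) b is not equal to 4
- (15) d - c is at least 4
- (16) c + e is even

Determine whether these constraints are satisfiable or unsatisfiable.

Constraints 6, 7, and 15 give c − b ≥ -1, b − d ≥ -1, d − c ≥ 4.
Adding all 3 inequalities: the left sides telescope to 0, and the right sides sum to (-1) + (-1) + 4 = 2. So 0 ≥ 2, which is false.

Unsatisfiable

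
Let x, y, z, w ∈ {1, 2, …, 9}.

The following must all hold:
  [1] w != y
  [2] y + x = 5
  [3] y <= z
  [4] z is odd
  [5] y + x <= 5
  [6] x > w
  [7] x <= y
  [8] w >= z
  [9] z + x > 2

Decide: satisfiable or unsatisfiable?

Unsatisfiable

Constraints 3, 6, 7, and 8 give y ≤ z, z ≤ w, w < x, x ≤ y. Chaining: y ≤ z ≤ w < x ≤ y, which forces y < y — impossible.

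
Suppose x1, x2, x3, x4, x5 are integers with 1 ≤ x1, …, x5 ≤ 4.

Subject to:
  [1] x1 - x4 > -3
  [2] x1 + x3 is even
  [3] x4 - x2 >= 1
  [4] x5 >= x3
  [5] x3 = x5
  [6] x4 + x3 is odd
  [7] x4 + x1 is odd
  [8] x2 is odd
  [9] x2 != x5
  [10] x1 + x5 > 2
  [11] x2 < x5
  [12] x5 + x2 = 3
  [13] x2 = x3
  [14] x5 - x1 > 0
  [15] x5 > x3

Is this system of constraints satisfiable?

Unsatisfiable

From constraints 5 and 13, x2 = x3 = x5, so x2 = x5. But constraint 9 says x2 ≠ x5. Contradiction.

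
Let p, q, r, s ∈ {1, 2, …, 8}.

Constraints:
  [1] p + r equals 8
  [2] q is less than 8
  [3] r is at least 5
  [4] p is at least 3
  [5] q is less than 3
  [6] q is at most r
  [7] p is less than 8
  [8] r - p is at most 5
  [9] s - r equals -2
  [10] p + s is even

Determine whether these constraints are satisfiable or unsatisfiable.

Satisfiable

Take p = 3, q = 1, r = 5, s = 3. Then constraint 1: p + r = 8; constraint 8: r - p = 2; constraint 9: s - r = -2, and every other listed constraint is also met.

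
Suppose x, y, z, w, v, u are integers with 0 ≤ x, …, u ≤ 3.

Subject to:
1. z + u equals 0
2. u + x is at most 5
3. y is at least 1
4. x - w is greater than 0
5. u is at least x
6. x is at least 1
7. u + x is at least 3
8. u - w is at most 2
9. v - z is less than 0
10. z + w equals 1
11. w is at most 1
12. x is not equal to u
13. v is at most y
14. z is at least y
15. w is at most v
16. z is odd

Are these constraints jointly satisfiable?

Unsatisfiable

From constraints 3 and 14: z ≥ y ≥ 1. From constraints 5 and 6: u ≥ x ≥ 1. Hence z + u ≥ 2. But constraint 1 requires z + u = 0, and 0 < 2. Contradiction.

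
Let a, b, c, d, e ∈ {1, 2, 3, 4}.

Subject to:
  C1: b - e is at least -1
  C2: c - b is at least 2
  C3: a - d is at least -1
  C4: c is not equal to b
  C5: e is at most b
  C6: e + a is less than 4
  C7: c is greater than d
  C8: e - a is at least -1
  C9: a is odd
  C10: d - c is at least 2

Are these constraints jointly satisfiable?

Unsatisfiable

Constraints 1, 2, 3, 8, and 10 give c − b ≥ 2, b − e ≥ -1, e − a ≥ -1, a − d ≥ -1, d − c ≥ 2.
Adding all 5 inequalities: the left sides telescope to 0, and the right sides sum to 2 + (-1) + (-1) + (-1) + 2 = 1. So 0 ≥ 1, which is false.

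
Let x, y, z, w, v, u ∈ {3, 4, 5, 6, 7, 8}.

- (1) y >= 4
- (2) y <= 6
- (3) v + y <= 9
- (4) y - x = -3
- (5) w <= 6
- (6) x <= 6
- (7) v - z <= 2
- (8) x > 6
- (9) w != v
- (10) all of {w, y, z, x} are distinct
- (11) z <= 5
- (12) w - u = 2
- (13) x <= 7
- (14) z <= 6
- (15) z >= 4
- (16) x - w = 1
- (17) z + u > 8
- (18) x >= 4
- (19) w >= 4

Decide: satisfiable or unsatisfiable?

Constraints 1, 2, 5, 6, 14, 15, 18, and 19 confine each of w, y, z, x to the 3 values {4, …, 6}.
Constraint 10 requires all 4 of them to be distinct, but only 3 values are available — impossible by the pigeonhole principle.

Unsatisfiable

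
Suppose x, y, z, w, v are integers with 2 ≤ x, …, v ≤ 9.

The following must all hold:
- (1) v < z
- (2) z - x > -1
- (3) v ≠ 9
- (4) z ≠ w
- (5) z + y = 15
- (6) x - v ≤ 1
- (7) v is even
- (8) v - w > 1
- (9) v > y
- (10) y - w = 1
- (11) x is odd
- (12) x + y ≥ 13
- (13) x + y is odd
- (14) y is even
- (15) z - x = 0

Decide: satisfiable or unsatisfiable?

Satisfiable

Setting (x, y, z, w, v) = (9, 6, 9, 5, 8) satisfies everything: constraint 2: z - x = 0; constraint 5: z + y = 15, and the others follow.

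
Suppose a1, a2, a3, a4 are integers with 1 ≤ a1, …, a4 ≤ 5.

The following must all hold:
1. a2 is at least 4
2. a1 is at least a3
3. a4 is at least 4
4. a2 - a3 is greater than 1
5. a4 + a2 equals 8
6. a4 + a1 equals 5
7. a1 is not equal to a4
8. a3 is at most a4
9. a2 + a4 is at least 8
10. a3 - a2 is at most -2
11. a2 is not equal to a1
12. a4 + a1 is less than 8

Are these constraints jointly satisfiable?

One satisfying assignment is a1 = 1, a2 = 4, a3 = 1, a4 = 4.
For the less obvious constraints — constraint 4: a2 - a3 = 3; constraint 5: a4 + a2 = 8; constraint 6: a4 + a1 = 5 — and the others hold by inspection.

Satisfiable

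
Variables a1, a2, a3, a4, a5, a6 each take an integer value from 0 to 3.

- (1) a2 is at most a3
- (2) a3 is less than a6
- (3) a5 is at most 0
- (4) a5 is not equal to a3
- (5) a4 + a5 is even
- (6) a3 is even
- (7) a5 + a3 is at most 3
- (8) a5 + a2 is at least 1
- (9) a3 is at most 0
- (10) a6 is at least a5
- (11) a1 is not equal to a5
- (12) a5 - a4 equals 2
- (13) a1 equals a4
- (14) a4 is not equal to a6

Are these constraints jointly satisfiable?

Unsatisfiable

From constraint 3: a5 ≤ 0. From constraints 1 and 9: a2 ≤ a3 ≤ 0. Hence a5 + a2 ≤ 0. But constraint 8 requires a5 + a2 ≥ 1, and 1 > 0. Contradiction.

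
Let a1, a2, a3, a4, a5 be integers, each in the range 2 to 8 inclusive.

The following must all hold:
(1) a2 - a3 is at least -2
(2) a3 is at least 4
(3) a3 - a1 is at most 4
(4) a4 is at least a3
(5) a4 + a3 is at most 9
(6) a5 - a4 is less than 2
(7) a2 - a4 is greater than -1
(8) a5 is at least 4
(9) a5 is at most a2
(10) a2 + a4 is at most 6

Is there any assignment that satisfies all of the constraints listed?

From constraints 8 and 9: a2 ≥ a5 ≥ 4. From constraints 2 and 4: a4 ≥ a3 ≥ 4. Hence a2 + a4 ≥ 8. But constraint 10 requires a2 + a4 ≤ 6, and 6 < 8. Contradiction.

Unsatisfiable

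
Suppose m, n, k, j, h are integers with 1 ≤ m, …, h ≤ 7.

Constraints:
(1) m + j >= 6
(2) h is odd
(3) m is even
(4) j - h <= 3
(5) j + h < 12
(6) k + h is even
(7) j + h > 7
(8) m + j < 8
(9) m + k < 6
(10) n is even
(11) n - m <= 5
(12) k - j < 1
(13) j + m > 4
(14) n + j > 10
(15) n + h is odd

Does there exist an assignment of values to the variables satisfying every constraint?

Try m = 2, n = 6, k = 3, j = 5, h = 5.
Check constraint 1: m + j = 7; constraint 4: j - h = 0. The remaining constraints are straightforward to verify.

Satisfiable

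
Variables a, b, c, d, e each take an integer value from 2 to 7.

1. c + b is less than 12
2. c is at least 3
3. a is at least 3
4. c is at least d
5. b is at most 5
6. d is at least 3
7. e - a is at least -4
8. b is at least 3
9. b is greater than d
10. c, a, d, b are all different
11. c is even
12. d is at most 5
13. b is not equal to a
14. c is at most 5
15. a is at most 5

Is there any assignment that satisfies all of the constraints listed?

Unsatisfiable

Constraints 2, 3, 5, 6, 8, 12, 14, and 15 confine each of c, a, d, b to the 3 values {3, …, 5}.
Constraint 10 requires all 4 of them to be distinct, but only 3 values are available — impossible by the pigeonhole principle.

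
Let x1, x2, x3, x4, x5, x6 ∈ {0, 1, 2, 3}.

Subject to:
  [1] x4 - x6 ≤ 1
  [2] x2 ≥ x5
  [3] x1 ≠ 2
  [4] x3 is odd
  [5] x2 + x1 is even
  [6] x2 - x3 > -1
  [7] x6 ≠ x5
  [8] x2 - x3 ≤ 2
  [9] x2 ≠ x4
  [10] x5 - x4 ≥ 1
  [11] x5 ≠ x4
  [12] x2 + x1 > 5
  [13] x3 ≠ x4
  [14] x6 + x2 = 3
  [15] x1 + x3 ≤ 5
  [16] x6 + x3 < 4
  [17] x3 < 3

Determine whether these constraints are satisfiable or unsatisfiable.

Satisfiable

Setting (x1, x2, x3, x4, x5, x6) = (3, 3, 1, 0, 2, 0) satisfies everything: constraint 1: x4 - x6 = 0; constraint 6: x2 - x3 = 2, and the others follow.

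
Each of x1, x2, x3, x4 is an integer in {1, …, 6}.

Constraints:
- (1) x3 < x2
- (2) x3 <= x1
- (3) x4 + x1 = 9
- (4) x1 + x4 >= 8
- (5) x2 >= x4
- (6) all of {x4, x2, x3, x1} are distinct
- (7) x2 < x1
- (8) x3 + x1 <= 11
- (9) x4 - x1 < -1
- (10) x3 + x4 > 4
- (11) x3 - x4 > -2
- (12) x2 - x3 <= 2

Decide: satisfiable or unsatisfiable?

Satisfiable

One satisfying assignment is x1 = 6, x2 = 4, x3 = 2, x4 = 3.
For the less obvious constraints — constraint 3: x4 + x1 = 9; constraint 4: x1 + x4 = 9 — and the others hold by inspection.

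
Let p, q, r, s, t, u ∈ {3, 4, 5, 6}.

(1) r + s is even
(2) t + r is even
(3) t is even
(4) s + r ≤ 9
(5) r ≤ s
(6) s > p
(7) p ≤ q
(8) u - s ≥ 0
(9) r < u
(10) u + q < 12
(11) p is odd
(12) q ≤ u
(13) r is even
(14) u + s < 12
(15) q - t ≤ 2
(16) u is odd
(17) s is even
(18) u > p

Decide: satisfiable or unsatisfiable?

The assignment p = 3, q = 4, r = 4, s = 4, t = 4, u = 5 works:
  constraint 4 holds since s + r = 8.
  constraint 8 holds since u - s = 1.
The rest check out directly.

Satisfiable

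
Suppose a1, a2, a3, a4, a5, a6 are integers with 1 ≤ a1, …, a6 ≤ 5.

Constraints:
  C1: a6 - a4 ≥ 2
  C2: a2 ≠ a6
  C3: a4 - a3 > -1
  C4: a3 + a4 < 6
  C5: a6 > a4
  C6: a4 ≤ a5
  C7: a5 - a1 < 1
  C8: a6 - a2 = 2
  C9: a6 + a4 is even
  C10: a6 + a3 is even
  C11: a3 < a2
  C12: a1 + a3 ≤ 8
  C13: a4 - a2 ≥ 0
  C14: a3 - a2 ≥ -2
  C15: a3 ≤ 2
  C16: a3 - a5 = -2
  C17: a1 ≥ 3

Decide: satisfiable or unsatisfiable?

The assignment a1 = 5, a2 = 3, a3 = 1, a4 = 3, a5 = 3, a6 = 5 works:
  constraint 1 holds since a6 - a4 = 2.
  constraint 3 holds since a4 - a3 = 2.
The rest check out directly.

Satisfiable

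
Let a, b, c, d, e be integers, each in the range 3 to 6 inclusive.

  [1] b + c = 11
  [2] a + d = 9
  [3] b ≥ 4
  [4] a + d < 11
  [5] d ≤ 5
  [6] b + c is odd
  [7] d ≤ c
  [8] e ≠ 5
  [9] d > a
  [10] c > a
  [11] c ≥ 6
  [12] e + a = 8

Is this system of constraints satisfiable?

Satisfiable

Take a = 4, b = 5, c = 6, d = 5, e = 4. Then constraint 1: b + c = 11; constraint 2: a + d = 9, and every other listed constraint is also met.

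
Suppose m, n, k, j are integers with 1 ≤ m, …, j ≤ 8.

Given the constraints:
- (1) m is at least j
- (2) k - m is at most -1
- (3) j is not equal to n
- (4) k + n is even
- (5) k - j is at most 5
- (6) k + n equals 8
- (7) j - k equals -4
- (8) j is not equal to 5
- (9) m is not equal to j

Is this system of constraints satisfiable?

One satisfying assignment is m = 7, n = 3, k = 5, j = 1.
For the less obvious constraints — constraint 2: k - m = -2; constraint 5: k - j = 4 — and the others hold by inspection.

Satisfiable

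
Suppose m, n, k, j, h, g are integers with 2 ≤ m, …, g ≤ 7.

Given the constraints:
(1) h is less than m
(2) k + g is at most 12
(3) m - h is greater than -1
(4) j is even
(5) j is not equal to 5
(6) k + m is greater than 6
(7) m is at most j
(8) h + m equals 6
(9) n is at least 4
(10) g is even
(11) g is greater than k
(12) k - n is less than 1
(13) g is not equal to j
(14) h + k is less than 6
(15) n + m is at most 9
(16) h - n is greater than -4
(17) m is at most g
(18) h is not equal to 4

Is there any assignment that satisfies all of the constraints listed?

Take m = 4, n = 4, k = 3, j = 4, h = 2, g = 6. Then constraint 2: k + g = 9; constraint 3: m - h = 2, and every other listed constraint is also met.

Satisfiable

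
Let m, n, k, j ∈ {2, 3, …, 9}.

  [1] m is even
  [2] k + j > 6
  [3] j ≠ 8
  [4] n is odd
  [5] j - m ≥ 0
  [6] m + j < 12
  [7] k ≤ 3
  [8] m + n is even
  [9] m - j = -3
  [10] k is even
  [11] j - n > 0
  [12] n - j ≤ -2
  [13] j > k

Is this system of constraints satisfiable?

Unsatisfiable

Constraint 1 makes m even and constraint 4 makes n odd, so m + n must be odd. Constraint 8 says m + n is even — contradiction.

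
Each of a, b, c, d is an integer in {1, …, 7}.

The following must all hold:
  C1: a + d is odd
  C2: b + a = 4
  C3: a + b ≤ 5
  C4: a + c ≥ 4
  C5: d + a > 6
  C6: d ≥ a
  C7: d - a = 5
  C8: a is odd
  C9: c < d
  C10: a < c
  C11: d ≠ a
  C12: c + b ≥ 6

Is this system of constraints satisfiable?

Satisfiable

Take a = 1, b = 3, c = 5, d = 6. Then constraint 2: b + a = 4; constraint 3: a + b = 4, and every other listed constraint is also met.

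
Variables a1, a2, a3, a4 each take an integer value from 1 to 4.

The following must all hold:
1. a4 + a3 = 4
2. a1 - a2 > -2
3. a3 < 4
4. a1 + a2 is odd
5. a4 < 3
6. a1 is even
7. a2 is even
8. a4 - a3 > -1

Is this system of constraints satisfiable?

Constraint 6 makes a1 even and constraint 7 makes a2 even, so a1 + a2 must be even. Constraint 4 says a1 + a2 is odd — contradiction.

Unsatisfiable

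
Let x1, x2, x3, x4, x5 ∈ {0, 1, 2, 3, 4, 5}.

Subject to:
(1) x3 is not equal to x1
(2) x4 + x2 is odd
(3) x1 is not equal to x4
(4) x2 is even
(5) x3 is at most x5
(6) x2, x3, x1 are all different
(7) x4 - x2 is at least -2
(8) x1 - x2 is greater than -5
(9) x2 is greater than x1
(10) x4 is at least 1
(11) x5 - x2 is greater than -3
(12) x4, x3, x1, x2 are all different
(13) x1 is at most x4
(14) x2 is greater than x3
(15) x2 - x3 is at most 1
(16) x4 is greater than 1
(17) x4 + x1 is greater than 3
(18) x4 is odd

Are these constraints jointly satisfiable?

Satisfiable

The assignment x1 = 0, x2 = 4, x3 = 3, x4 = 5, x5 = 4 works:
  constraint 7 holds since x4 - x2 = 1.
  constraint 8 holds since x1 - x2 = -4.
  constraint 11 holds since x5 - x2 = 0.
The rest check out directly.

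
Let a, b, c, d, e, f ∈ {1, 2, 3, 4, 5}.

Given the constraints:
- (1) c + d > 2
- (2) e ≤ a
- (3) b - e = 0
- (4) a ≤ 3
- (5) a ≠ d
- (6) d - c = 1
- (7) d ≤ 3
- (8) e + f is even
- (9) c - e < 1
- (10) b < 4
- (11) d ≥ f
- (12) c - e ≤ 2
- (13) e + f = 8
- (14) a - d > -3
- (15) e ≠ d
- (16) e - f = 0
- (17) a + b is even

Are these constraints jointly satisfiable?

Unsatisfiable

From constraints 2 and 4: e ≤ a ≤ 3. From constraints 7 and 11: f ≤ d ≤ 3. Hence e + f ≤ 6. But constraint 13 requires e + f = 8, and 8 > 6. Contradiction.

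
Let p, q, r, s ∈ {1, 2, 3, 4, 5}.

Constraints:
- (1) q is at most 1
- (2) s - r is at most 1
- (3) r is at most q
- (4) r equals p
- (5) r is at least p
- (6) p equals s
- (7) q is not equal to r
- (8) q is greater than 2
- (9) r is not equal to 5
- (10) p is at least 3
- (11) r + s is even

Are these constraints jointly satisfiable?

From constraints 5 and 10: r ≥ p and p ≥ 3, so r ≥ 3. From constraints 1 and 3: r ≤ q and q ≤ 1, so r ≤ 1. But 1 < 3, so no value of r works.

Unsatisfiable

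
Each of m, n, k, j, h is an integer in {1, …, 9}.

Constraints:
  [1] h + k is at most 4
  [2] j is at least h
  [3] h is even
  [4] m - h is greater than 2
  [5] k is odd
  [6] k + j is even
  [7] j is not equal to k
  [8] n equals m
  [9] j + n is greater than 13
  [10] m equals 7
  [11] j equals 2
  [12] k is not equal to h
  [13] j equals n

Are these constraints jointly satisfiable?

Unsatisfiable

Constraint 11 fixes j = 2 and constraint 10 fixes m = 7. Constraints 8 and 13 give j = n = m, so j = m. But 2 ≠ 7 — contradiction.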